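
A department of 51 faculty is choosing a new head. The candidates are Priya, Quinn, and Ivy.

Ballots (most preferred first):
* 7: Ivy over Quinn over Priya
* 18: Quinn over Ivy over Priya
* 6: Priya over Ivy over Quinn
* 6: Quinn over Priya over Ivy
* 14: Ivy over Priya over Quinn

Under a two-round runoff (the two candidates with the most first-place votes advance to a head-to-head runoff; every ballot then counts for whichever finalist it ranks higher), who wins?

Ivy

Round 1 first-place votes: Priya 6, Quinn 24, Ivy 21. Quinn and Ivy advance.
Runoff: Quinn is ranked above Ivy on 24 ballots, Ivy above Quinn on 27.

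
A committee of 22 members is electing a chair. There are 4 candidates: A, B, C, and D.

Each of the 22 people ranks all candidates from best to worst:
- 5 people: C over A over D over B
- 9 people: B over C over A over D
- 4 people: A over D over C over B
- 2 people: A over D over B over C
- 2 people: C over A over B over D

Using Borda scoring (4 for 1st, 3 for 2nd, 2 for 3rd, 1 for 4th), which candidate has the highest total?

C

A: 5×3 + 9×2 + 4×4 + 2×4 + 2×3 = 63
B: 5×1 + 9×4 + 4×1 + 2×2 + 2×2 = 53
C: 5×4 + 9×3 + 4×2 + 2×1 + 2×4 = 65
D: 5×2 + 9×1 + 4×3 + 2×3 + 2×1 = 39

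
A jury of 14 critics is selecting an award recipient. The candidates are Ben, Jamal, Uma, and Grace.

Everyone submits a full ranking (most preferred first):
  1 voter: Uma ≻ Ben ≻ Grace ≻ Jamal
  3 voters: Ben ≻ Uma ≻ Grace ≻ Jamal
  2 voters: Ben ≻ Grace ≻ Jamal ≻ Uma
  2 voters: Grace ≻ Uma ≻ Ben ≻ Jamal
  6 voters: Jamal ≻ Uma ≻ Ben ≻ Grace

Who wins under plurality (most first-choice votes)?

Jamal

First-place votes: Ben 5, Jamal 6, Uma 1, Grace 2.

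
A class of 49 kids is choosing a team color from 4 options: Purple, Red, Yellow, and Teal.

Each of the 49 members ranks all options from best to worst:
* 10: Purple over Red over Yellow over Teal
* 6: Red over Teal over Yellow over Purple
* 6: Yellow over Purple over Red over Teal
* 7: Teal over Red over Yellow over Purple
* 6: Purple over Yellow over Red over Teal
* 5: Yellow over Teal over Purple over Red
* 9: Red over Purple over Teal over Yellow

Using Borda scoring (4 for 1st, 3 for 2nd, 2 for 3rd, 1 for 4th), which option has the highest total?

Purple: 10×4 + 6×1 + 6×3 + 7×1 + 6×4 + 5×2 + 9×3 = 132
Red: 10×3 + 6×4 + 6×2 + 7×3 + 6×2 + 5×1 + 9×4 = 140
Yellow: 10×2 + 6×2 + 6×4 + 7×2 + 6×3 + 5×4 + 9×1 = 117
Teal: 10×1 + 6×3 + 6×1 + 7×4 + 6×1 + 5×3 + 9×2 = 101

Red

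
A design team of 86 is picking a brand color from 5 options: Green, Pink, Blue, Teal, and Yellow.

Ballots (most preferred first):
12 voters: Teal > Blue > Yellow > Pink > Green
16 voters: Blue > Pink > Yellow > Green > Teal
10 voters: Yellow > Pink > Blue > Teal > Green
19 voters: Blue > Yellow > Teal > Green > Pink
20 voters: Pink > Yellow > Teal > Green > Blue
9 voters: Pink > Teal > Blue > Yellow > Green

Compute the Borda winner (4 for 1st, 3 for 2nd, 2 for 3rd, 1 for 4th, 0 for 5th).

Yellow

Green: 12×0 + 16×1 + 10×0 + 19×1 + 20×1 + 9×0 = 55
Pink: 12×1 + 16×3 + 10×3 + 19×0 + 20×4 + 9×4 = 206
Blue: 12×3 + 16×4 + 10×2 + 19×4 + 20×0 + 9×2 = 214
Teal: 12×4 + 16×0 + 10×1 + 19×2 + 20×2 + 9×3 = 163
Yellow: 12×2 + 16×2 + 10×4 + 19×3 + 20×3 + 9×1 = 222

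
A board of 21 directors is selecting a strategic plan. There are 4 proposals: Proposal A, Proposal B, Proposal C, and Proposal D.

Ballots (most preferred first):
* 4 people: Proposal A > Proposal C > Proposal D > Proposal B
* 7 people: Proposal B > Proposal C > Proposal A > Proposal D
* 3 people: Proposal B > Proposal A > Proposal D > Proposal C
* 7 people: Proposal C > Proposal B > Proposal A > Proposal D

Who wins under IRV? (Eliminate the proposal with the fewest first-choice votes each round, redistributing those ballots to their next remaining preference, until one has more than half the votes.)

Proposal C

Round 1: Proposal A 4, Proposal B 10, Proposal C 7, Proposal D 0. Proposal D eliminated.
Round 2: Proposal A 4, Proposal B 10, Proposal C 7. Proposal A eliminated.
Round 3: Proposal B 10, Proposal C 11. Proposal C has a majority (≥11).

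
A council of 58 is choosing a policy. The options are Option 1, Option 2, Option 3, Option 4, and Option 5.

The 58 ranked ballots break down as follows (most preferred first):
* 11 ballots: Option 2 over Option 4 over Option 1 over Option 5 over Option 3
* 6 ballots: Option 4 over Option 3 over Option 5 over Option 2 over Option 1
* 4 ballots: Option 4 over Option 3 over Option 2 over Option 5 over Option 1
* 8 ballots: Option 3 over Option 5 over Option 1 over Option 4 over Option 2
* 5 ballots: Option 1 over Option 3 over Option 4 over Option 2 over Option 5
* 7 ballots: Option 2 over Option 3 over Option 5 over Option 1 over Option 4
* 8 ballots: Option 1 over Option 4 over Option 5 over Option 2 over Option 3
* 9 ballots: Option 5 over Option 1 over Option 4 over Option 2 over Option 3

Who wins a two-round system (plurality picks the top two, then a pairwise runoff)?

Round 1 first-place votes: Option 1 13, Option 2 18, Option 3 8, Option 4 10, Option 5 9. Option 2 and Option 1 advance.
Runoff: Option 2 is ranked above Option 1 on 28 ballots, Option 1 above Option 2 on 30.

Option 1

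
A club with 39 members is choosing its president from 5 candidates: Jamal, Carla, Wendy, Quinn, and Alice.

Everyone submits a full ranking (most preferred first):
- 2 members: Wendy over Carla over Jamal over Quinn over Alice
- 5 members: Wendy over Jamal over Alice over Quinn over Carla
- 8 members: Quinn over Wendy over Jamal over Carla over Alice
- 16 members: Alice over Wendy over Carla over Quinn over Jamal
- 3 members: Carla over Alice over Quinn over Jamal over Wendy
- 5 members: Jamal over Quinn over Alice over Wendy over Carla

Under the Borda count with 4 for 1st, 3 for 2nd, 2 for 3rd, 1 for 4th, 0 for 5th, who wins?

Wendy

Jamal: 2×2 + 5×3 + 8×2 + 16×0 + 3×1 + 5×4 = 58
Carla: 2×3 + 5×0 + 8×1 + 16×2 + 3×4 + 5×0 = 58
Wendy: 2×4 + 5×4 + 8×3 + 16×3 + 3×0 + 5×1 = 105
Quinn: 2×1 + 5×1 + 8×4 + 16×1 + 3×2 + 5×3 = 76
Alice: 2×0 + 5×2 + 8×0 + 16×4 + 3×3 + 5×2 = 93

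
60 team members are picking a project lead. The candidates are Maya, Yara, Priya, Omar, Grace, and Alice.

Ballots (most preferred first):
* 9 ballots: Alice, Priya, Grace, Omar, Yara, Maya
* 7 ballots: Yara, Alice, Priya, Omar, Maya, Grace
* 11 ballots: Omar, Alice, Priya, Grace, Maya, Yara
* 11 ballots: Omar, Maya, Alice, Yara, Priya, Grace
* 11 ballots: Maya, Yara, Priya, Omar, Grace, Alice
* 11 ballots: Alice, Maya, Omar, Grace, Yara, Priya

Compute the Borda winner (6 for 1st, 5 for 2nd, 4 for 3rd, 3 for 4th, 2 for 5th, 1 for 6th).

Maya: 9×1 + 7×2 + 11×2 + 11×5 + 11×6 + 11×5 = 221
Yara: 9×2 + 7×6 + 11×1 + 11×3 + 11×5 + 11×2 = 181
Priya: 9×5 + 7×4 + 11×4 + 11×2 + 11×4 + 11×1 = 194
Omar: 9×3 + 7×3 + 11×6 + 11×6 + 11×3 + 11×4 = 257
Grace: 9×4 + 7×1 + 11×3 + 11×1 + 11×2 + 11×3 = 142
Alice: 9×6 + 7×5 + 11×5 + 11×4 + 11×1 + 11×6 = 265

Alice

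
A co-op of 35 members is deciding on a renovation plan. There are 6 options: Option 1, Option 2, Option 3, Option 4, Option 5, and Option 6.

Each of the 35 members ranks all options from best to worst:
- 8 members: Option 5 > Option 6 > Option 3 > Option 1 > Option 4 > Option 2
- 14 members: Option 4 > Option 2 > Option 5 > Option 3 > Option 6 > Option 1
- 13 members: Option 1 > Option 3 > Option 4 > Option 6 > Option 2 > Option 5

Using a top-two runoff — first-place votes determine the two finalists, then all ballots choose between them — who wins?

Option 1

Round 1 first-place votes: Option 1 13, Option 2 0, Option 3 0, Option 4 14, Option 5 8, Option 6 0. Option 4 and Option 1 advance.
Runoff: Option 4 is ranked above Option 1 on 14 ballots, Option 1 above Option 4 on 21.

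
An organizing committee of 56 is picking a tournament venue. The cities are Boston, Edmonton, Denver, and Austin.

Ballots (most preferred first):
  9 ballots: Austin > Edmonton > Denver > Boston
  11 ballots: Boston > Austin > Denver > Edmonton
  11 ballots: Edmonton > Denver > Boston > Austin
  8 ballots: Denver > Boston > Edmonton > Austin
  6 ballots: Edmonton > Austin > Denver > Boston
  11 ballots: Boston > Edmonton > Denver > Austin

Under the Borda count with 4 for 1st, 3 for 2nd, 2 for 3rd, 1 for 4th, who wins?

Edmonton

Boston: 9×1 + 11×4 + 11×2 + 8×3 + 6×1 + 11×4 = 149
Edmonton: 9×3 + 11×1 + 11×4 + 8×2 + 6×4 + 11×3 = 155
Denver: 9×2 + 11×2 + 11×3 + 8×4 + 6×2 + 11×2 = 139
Austin: 9×4 + 11×3 + 11×1 + 8×1 + 6×3 + 11×1 = 117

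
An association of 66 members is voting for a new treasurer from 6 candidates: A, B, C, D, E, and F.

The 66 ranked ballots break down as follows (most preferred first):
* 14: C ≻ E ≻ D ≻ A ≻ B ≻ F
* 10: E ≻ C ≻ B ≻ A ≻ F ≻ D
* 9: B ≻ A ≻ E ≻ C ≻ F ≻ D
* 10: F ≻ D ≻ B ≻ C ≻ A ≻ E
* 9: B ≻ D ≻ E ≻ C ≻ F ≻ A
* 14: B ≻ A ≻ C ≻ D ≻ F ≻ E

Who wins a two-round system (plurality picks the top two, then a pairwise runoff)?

Round 1 first-place votes: A 0, B 32, C 14, D 0, E 10, F 10. B and C advance.
Runoff: B is ranked above C on 42 ballots, C above B on 24.

B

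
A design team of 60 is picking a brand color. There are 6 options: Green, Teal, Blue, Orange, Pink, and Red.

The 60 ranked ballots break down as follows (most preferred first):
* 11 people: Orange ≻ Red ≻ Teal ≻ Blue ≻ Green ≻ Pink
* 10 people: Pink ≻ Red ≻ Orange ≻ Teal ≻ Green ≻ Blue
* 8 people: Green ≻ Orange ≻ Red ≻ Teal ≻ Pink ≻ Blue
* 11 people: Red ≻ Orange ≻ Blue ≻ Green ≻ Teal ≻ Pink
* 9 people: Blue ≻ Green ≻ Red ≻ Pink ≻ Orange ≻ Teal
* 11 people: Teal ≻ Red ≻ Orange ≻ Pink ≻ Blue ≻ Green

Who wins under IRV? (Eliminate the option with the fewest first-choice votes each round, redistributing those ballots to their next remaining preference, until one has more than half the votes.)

Round 1: Green 8, Teal 11, Blue 9, Orange 11, Pink 10, Red 11. Green eliminated.
Round 2: Teal 11, Blue 9, Orange 19, Pink 10, Red 11. Blue eliminated.
Round 3: Teal 11, Orange 19, Pink 10, Red 20. Pink eliminated.
Round 4: Teal 11, Orange 19, Red 30. Teal eliminated.
Round 5: Orange 19, Red 41. Red has a majority (≥31).

Red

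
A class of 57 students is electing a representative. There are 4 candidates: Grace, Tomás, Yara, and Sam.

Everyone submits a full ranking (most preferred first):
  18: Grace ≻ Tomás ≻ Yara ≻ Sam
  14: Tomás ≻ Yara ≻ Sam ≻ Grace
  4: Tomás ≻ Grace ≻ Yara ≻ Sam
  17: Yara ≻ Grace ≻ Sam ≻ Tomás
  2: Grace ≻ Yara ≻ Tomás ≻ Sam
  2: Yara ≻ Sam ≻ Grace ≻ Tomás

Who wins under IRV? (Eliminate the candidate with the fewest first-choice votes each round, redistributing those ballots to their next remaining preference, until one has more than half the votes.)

Yara

Round 1: Grace 20, Tomás 18, Yara 19, Sam 0. Sam eliminated.
Round 2: Grace 20, Tomás 18, Yara 19. Tomás eliminated.
Round 3: Grace 24, Yara 33. Yara has a majority (≥29).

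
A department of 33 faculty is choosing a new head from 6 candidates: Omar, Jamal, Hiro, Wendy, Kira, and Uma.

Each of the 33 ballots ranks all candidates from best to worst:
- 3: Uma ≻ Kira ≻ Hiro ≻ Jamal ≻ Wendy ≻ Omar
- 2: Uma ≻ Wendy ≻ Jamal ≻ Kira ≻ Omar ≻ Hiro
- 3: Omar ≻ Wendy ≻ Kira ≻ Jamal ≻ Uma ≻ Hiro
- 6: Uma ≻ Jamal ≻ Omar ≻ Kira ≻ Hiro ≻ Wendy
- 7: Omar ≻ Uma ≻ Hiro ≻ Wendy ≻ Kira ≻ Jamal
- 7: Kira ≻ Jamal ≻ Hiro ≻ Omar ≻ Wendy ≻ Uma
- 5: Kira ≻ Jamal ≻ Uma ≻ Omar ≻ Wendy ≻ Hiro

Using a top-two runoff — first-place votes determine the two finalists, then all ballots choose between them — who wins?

Round 1 first-place votes: Omar 10, Jamal 0, Hiro 0, Wendy 0, Kira 12, Uma 11. Kira and Uma advance.
Runoff: Kira is ranked above Uma on 15 ballots, Uma above Kira on 18.

Uma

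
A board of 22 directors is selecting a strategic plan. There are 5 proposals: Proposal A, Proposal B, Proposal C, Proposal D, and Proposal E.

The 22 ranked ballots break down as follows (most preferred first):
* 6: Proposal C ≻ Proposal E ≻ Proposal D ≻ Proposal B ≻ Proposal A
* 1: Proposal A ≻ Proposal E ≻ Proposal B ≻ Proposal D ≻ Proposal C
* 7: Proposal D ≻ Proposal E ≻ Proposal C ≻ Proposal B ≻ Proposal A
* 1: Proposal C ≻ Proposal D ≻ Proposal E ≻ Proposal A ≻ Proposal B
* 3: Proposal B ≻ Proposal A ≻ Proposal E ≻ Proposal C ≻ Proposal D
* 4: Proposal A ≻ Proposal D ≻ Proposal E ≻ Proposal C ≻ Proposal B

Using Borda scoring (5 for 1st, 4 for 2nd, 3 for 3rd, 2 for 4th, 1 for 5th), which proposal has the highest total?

Proposal A: 6×1 + 1×5 + 7×1 + 1×2 + 3×4 + 4×5 = 52
Proposal B: 6×2 + 1×3 + 7×2 + 1×1 + 3×5 + 4×1 = 49
Proposal C: 6×5 + 1×1 + 7×3 + 1×5 + 3×2 + 4×2 = 71
Proposal D: 6×3 + 1×2 + 7×5 + 1×4 + 3×1 + 4×4 = 78
Proposal E: 6×4 + 1×4 + 7×4 + 1×3 + 3×3 + 4×3 = 80

Proposal E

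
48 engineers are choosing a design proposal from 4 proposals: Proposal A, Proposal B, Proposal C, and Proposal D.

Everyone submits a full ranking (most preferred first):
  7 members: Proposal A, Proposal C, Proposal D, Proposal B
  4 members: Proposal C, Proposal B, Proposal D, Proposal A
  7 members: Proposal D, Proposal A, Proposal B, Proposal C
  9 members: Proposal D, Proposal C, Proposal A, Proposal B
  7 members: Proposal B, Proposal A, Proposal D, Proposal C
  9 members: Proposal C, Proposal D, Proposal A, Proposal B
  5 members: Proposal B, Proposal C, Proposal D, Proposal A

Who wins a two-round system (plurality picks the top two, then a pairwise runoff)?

Round 1 first-place votes: Proposal A 7, Proposal B 12, Proposal C 13, Proposal D 16. Proposal D and Proposal C advance.
Runoff: Proposal D is ranked above Proposal C on 23 ballots, Proposal C above Proposal D on 25.

Proposal C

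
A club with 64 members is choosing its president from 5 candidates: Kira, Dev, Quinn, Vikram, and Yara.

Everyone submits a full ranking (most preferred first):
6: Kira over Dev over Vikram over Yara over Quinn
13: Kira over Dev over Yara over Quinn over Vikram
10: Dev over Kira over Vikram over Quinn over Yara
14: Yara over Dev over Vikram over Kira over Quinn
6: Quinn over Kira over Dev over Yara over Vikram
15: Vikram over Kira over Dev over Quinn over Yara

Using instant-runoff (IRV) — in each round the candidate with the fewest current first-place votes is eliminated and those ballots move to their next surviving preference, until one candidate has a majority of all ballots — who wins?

Kira

Round 1: Kira 19, Dev 10, Quinn 6, Vikram 15, Yara 14. Quinn eliminated.
Round 2: Kira 25, Dev 10, Vikram 15, Yara 14. Dev eliminated.
Round 3: Kira 35, Vikram 15, Yara 14. Kira has a majority (≥33).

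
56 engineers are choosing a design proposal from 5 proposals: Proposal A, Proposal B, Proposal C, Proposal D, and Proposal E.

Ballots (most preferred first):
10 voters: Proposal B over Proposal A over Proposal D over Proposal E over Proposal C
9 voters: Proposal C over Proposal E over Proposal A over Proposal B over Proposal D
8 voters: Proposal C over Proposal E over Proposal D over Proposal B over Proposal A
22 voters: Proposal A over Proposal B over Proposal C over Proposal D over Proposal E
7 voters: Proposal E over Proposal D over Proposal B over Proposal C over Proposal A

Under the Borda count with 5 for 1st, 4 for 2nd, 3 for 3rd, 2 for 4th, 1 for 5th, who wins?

Proposal B

Proposal A: 10×4 + 9×3 + 8×1 + 22×5 + 7×1 = 192
Proposal B: 10×5 + 9×2 + 8×2 + 22×4 + 7×3 = 193
Proposal C: 10×1 + 9×5 + 8×5 + 22×3 + 7×2 = 175
Proposal D: 10×3 + 9×1 + 8×3 + 22×2 + 7×4 = 135
Proposal E: 10×2 + 9×4 + 8×4 + 22×1 + 7×5 = 145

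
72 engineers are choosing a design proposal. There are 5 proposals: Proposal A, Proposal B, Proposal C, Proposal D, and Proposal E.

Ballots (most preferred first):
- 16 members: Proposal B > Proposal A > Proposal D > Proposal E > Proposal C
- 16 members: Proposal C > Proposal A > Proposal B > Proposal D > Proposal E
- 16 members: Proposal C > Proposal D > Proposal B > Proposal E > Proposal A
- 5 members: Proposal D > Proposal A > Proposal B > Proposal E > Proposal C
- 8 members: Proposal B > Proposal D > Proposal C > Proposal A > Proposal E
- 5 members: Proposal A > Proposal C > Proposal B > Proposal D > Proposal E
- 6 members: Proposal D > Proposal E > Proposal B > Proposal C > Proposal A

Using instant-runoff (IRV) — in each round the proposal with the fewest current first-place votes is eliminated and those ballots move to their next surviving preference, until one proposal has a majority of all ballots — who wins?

Proposal C

Round 1: Proposal A 5, Proposal B 24, Proposal C 32, Proposal D 11, Proposal E 0. Proposal E eliminated.
Round 2: Proposal A 5, Proposal B 24, Proposal C 32, Proposal D 11. Proposal A eliminated.
Round 3: Proposal B 24, Proposal C 37, Proposal D 11. Proposal C has a majority (≥37).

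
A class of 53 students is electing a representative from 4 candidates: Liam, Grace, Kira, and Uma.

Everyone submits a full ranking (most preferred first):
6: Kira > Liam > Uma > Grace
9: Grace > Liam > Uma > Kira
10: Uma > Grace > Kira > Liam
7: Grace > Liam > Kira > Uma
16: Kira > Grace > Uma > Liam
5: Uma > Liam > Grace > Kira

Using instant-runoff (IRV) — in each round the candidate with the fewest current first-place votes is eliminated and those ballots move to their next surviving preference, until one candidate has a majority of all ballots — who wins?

Grace

Round 1: Liam 0, Grace 16, Kira 22, Uma 15. Liam eliminated.
Round 2: Grace 16, Kira 22, Uma 15. Uma eliminated.
Round 3: Grace 31, Kira 22. Grace has a majority (≥27).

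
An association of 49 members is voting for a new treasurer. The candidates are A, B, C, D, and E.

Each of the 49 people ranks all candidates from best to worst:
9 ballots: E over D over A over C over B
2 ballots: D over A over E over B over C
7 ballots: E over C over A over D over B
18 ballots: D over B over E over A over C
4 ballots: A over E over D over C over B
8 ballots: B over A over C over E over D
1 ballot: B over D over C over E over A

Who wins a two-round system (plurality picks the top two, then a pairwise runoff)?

Round 1 first-place votes: A 4, B 9, C 0, D 20, E 16. D and E advance.
Runoff: D is ranked above E on 21 ballots, E above D on 28.

E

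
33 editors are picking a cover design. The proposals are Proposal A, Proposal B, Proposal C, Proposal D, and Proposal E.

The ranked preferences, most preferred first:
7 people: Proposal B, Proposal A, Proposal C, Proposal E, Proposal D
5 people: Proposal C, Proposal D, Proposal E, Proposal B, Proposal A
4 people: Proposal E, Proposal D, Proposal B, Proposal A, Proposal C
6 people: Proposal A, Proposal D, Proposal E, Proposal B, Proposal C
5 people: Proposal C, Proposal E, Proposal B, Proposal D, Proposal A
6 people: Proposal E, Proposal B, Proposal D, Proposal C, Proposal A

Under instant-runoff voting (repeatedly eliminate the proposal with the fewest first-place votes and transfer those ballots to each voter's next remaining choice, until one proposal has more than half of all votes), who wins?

Proposal C

Round 1: Proposal A 6, Proposal B 7, Proposal C 10, Proposal D 0, Proposal E 10. Proposal D eliminated.
Round 2: Proposal A 6, Proposal B 7, Proposal C 10, Proposal E 10. Proposal A eliminated.
Round 3: Proposal B 7, Proposal C 10, Proposal E 16. Proposal B eliminated.
Round 4: Proposal C 17, Proposal E 16. Proposal C has a majority (≥17).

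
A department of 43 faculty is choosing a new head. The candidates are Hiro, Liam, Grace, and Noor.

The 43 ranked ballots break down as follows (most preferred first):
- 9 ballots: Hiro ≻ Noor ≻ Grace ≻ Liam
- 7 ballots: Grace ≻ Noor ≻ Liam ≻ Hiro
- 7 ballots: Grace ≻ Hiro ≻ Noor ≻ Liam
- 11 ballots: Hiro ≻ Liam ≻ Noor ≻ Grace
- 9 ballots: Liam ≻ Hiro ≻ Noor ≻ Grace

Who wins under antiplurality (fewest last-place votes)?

Last-place votes: Hiro 7, Liam 16, Grace 20, Noor 0.

Noor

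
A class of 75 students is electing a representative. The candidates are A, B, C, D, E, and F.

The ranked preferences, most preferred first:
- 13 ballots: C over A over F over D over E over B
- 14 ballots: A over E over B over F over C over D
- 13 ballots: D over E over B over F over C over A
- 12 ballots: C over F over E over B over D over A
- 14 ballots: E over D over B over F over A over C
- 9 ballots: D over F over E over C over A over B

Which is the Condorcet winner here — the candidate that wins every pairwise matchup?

E

E vs A: 48–27
E vs B: 75–0
E vs C: 50–25
E vs D: 40–35
E vs F: 41–34
E beats every other candidate.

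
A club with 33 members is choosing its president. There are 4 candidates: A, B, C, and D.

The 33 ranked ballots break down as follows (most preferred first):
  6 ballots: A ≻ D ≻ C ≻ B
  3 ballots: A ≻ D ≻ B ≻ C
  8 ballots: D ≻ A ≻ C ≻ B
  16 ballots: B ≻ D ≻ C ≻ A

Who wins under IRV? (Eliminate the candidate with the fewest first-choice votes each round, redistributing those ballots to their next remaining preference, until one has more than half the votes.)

Round 1: A 9, B 16, C 0, D 8. C eliminated.
Round 2: A 9, B 16, D 8. D eliminated.
Round 3: A 17, B 16. A has a majority (≥17).

A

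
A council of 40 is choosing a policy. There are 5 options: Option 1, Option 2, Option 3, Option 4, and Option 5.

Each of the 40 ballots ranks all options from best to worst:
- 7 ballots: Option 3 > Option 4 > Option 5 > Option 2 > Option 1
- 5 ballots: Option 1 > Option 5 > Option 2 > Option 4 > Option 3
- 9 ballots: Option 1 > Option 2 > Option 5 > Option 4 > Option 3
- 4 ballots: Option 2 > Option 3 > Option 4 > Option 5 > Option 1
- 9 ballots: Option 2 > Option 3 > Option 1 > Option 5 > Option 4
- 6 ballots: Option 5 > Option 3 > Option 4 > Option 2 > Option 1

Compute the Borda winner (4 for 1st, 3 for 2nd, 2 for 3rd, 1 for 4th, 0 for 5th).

Option 1: 7×0 + 5×4 + 9×4 + 4×0 + 9×2 + 6×0 = 74
Option 2: 7×1 + 5×2 + 9×3 + 4×4 + 9×4 + 6×1 = 102
Option 3: 7×4 + 5×0 + 9×0 + 4×3 + 9×3 + 6×3 = 85
Option 4: 7×3 + 5×1 + 9×1 + 4×2 + 9×0 + 6×2 = 55
Option 5: 7×2 + 5×3 + 9×2 + 4×1 + 9×1 + 6×4 = 84

Option 2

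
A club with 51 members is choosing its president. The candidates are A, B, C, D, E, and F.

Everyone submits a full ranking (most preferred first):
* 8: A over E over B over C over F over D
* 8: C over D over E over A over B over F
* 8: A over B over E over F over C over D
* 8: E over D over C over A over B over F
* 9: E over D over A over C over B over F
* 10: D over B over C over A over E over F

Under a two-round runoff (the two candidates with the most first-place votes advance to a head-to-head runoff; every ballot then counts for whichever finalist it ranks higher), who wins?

Round 1 first-place votes: A 16, B 0, C 8, D 10, E 17, F 0. E and A advance.
Runoff: E is ranked above A on 25 ballots, A above E on 26.

A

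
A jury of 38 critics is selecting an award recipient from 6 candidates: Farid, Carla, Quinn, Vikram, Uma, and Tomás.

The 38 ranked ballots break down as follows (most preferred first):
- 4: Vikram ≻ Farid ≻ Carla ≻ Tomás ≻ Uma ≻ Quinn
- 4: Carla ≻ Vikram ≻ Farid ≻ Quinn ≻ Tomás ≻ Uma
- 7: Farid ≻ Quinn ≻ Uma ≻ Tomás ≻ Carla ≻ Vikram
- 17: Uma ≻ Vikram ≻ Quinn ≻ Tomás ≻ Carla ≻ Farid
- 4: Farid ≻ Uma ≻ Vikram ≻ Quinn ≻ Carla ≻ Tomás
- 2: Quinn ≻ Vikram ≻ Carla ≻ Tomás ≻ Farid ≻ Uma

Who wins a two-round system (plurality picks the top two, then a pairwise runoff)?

Round 1 first-place votes: Farid 11, Carla 4, Quinn 2, Vikram 4, Uma 17, Tomás 0. Uma and Farid advance.
Runoff: Uma is ranked above Farid on 17 ballots, Farid above Uma on 21.

Farid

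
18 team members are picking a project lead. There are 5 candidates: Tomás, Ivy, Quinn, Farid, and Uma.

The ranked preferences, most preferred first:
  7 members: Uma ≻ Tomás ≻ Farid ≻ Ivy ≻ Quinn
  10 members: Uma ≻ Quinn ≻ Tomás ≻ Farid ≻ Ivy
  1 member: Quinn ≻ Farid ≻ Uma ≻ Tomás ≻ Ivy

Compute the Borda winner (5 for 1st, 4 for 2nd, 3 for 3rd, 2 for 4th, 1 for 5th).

Tomás: 7×4 + 10×3 + 1×2 = 60
Ivy: 7×2 + 10×1 + 1×1 = 25
Quinn: 7×1 + 10×4 + 1×5 = 52
Farid: 7×3 + 10×2 + 1×4 = 45
Uma: 7×5 + 10×5 + 1×3 = 88

Uma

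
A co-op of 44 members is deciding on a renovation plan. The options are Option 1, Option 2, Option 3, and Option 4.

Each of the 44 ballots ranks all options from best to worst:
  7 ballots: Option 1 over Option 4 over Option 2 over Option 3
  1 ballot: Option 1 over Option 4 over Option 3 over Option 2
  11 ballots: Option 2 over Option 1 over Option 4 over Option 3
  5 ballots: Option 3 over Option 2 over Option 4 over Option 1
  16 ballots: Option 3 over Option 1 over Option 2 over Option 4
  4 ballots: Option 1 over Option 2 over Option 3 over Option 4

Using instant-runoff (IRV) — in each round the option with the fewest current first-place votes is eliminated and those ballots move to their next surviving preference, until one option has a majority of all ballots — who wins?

Round 1: Option 1 12, Option 2 11, Option 3 21, Option 4 0. Option 4 eliminated.
Round 2: Option 1 12, Option 2 11, Option 3 21. Option 2 eliminated.
Round 3: Option 1 23, Option 3 21. Option 1 has a majority (≥23).

Option 1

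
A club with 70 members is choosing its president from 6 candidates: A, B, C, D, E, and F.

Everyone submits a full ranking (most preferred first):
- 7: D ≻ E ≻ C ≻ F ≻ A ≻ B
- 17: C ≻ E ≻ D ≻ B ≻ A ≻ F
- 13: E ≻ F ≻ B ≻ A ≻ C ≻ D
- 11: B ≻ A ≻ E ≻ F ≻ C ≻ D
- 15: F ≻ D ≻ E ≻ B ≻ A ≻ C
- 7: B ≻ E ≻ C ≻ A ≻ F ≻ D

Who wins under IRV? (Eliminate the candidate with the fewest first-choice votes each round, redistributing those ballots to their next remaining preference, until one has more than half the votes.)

Round 1: A 0, B 18, C 17, D 7, E 13, F 15. A eliminated.
Round 2: B 18, C 17, D 7, E 13, F 15. D eliminated.
Round 3: B 18, C 17, E 20, F 15. F eliminated.
Round 4: B 18, C 17, E 35. C eliminated.
Round 5: B 18, E 52. E has a majority (≥36).

E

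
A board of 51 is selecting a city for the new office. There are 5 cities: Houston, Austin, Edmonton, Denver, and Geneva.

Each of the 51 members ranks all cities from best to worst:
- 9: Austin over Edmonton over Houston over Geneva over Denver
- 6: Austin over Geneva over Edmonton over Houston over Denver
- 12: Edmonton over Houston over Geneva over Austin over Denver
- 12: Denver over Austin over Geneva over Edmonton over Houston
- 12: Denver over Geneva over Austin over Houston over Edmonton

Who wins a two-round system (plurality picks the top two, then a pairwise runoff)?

Austin

Round 1 first-place votes: Houston 0, Austin 15, Edmonton 12, Denver 24, Geneva 0. Denver and Austin advance.
Runoff: Denver is ranked above Austin on 24 ballots, Austin above Denver on 27.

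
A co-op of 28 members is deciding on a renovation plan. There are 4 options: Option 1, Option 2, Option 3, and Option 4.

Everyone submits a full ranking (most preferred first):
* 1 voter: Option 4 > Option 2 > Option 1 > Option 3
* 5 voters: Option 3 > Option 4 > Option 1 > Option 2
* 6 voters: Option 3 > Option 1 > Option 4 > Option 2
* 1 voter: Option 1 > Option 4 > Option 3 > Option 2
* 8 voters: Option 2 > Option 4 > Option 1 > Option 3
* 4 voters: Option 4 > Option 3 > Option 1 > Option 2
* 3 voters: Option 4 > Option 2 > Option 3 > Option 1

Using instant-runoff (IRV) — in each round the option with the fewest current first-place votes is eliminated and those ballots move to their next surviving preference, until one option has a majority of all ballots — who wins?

Option 4

Round 1: Option 1 1, Option 2 8, Option 3 11, Option 4 8. Option 1 eliminated.
Round 2: Option 2 8, Option 3 11, Option 4 9. Option 2 eliminated.
Round 3: Option 3 11, Option 4 17. Option 4 has a majority (≥15).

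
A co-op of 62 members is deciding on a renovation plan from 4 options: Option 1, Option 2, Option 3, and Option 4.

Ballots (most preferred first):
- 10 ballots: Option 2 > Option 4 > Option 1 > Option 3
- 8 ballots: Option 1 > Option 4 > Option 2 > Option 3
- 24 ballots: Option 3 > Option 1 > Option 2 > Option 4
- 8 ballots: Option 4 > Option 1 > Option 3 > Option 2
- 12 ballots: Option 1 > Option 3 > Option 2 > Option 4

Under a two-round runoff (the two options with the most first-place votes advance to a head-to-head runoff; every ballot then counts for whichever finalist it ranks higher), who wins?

Round 1 first-place votes: Option 1 20, Option 2 10, Option 3 24, Option 4 8. Option 3 and Option 1 advance.
Runoff: Option 3 is ranked above Option 1 on 24 ballots, Option 1 above Option 3 on 38.

Option 1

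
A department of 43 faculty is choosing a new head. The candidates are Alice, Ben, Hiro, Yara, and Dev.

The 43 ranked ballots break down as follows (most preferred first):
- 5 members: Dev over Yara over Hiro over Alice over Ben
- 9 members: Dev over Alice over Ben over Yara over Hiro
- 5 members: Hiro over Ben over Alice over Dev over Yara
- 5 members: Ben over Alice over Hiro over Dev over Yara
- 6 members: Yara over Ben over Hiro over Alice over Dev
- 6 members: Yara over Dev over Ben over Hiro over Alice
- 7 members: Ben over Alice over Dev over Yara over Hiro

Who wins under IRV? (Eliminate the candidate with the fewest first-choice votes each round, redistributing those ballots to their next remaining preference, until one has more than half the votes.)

Round 1: Alice 0, Ben 12, Hiro 5, Yara 12, Dev 14. Alice eliminated.
Round 2: Ben 12, Hiro 5, Yara 12, Dev 14. Hiro eliminated.
Round 3: Ben 17, Yara 12, Dev 14. Yara eliminated.
Round 4: Ben 23, Dev 20. Ben has a majority (≥22).

Ben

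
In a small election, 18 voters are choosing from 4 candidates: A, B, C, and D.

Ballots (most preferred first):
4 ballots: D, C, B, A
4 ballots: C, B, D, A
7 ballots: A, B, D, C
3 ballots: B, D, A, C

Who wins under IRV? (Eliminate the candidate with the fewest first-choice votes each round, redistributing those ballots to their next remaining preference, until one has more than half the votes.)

D

Round 1: A 7, B 3, C 4, D 4. B eliminated.
Round 2: A 7, C 4, D 7. C eliminated.
Round 3: A 7, D 11. D has a majority (≥10).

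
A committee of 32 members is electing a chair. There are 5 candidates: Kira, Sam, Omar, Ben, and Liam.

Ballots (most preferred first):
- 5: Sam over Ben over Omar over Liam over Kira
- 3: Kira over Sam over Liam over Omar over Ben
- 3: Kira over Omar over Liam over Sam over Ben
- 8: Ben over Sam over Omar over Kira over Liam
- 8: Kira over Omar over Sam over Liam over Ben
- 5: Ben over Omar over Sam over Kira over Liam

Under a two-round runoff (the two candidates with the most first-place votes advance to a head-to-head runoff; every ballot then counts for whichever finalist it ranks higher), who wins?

Ben

Round 1 first-place votes: Kira 14, Sam 5, Omar 0, Ben 13, Liam 0. Kira and Ben advance.
Runoff: Kira is ranked above Ben on 14 ballots, Ben above Kira on 18.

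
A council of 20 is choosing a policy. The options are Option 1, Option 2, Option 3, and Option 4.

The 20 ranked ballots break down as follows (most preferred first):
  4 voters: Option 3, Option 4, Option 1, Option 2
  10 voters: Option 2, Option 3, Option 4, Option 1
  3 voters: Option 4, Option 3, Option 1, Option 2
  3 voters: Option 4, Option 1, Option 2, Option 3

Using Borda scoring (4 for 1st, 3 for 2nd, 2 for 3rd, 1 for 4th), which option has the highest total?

Option 3

Option 1: 4×2 + 10×1 + 3×2 + 3×3 = 33
Option 2: 4×1 + 10×4 + 3×1 + 3×2 = 53
Option 3: 4×4 + 10×3 + 3×3 + 3×1 = 58
Option 4: 4×3 + 10×2 + 3×4 + 3×4 = 56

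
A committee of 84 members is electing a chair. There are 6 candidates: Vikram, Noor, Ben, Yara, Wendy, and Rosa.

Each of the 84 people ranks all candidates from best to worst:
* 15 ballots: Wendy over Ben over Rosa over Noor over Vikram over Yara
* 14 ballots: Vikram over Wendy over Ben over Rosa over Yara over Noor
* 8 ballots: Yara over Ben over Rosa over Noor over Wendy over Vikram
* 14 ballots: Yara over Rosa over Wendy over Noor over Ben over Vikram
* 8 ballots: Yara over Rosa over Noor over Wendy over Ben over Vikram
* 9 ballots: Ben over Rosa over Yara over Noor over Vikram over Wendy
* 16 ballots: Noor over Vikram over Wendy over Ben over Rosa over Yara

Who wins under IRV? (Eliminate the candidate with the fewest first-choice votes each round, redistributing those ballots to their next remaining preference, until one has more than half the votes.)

Wendy

Round 1: Vikram 14, Noor 16, Ben 9, Yara 30, Wendy 15, Rosa 0. Rosa eliminated.
Round 2: Vikram 14, Noor 16, Ben 9, Yara 30, Wendy 15. Ben eliminated.
Round 3: Vikram 14, Noor 16, Yara 39, Wendy 15. Vikram eliminated.
Round 4: Noor 16, Yara 39, Wendy 29. Noor eliminated.
Round 5: Yara 39, Wendy 45. Wendy has a majority (≥43).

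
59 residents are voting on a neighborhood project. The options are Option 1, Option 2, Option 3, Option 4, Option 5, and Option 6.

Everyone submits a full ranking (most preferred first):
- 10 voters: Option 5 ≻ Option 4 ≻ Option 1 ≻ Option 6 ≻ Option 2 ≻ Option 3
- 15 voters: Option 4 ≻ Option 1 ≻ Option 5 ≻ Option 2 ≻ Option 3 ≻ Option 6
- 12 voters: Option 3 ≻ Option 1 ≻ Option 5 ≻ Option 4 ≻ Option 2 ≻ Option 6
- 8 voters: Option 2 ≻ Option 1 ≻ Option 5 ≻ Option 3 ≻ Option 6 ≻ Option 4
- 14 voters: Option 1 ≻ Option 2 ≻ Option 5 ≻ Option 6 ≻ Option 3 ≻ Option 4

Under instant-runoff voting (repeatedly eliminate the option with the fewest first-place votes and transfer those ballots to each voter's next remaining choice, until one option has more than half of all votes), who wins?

Round 1: Option 1 14, Option 2 8, Option 3 12, Option 4 15, Option 5 10, Option 6 0. Option 6 eliminated.
Round 2: Option 1 14, Option 2 8, Option 3 12, Option 4 15, Option 5 10. Option 2 eliminated.
Round 3: Option 1 22, Option 3 12, Option 4 15, Option 5 10. Option 5 eliminated.
Round 4: Option 1 22, Option 3 12, Option 4 25. Option 3 eliminated.
Round 5: Option 1 34, Option 4 25. Option 1 has a majority (≥30).

Option 1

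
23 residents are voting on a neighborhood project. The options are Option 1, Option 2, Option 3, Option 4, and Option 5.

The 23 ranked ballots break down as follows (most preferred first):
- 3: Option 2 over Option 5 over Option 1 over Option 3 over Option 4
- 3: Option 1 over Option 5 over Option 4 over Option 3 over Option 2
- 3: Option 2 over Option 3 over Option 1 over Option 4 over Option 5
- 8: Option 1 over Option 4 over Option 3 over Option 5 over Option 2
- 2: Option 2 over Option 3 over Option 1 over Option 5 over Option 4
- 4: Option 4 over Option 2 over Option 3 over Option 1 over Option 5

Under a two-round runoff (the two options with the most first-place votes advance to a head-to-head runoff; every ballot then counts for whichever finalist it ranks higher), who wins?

Round 1 first-place votes: Option 1 11, Option 2 8, Option 3 0, Option 4 4, Option 5 0. Option 1 and Option 2 advance.
Runoff: Option 1 is ranked above Option 2 on 11 ballots, Option 2 above Option 1 on 12.

Option 2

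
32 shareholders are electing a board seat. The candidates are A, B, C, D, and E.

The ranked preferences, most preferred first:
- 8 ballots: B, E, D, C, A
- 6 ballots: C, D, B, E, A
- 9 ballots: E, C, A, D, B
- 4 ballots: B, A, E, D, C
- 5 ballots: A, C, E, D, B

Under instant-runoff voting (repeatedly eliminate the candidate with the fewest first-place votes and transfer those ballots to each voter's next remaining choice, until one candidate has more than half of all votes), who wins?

Round 1: A 5, B 12, C 6, D 0, E 9. D eliminated.
Round 2: A 5, B 12, C 6, E 9. A eliminated.
Round 3: B 12, C 11, E 9. E eliminated.
Round 4: B 12, C 20. C has a majority (≥17).

C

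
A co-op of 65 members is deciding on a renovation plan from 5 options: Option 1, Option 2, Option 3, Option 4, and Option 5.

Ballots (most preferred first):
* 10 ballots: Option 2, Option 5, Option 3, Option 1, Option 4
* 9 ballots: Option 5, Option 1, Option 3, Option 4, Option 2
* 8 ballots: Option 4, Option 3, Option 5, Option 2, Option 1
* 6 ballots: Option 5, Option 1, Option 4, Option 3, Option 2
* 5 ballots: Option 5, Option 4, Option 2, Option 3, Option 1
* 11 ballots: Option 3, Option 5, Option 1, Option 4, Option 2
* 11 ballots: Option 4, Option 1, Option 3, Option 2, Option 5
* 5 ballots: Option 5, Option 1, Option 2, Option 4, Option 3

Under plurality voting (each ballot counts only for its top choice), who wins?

Option 5

First-place votes: Option 1 0, Option 2 10, Option 3 11, Option 4 19, Option 5 25.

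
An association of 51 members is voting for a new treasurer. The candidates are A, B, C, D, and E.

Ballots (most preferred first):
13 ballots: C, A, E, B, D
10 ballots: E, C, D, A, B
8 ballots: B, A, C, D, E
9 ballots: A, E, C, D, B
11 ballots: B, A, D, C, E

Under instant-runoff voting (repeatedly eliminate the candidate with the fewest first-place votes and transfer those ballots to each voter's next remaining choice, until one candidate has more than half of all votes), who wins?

E

Round 1: A 9, B 19, C 13, D 0, E 10. D eliminated.
Round 2: A 9, B 19, C 13, E 10. A eliminated.
Round 3: B 19, C 13, E 19. C eliminated.
Round 4: B 19, E 32. E has a majority (≥26).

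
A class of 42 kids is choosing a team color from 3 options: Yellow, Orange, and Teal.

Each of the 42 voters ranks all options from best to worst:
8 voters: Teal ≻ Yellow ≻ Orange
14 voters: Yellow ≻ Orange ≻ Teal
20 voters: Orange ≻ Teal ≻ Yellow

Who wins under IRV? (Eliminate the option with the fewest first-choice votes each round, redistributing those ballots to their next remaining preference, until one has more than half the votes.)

Yellow

Round 1: Yellow 14, Orange 20, Teal 8. Teal eliminated.
Round 2: Yellow 22, Orange 20. Yellow has a majority (≥22).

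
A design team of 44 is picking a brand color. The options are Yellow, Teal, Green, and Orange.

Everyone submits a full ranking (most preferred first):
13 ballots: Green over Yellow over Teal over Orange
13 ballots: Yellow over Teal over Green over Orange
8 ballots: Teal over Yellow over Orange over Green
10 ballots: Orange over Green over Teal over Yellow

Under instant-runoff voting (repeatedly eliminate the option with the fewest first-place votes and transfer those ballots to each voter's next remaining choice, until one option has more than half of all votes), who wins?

Green

Round 1: Yellow 13, Teal 8, Green 13, Orange 10. Teal eliminated.
Round 2: Yellow 21, Green 13, Orange 10. Orange eliminated.
Round 3: Yellow 21, Green 23. Green has a majority (≥23).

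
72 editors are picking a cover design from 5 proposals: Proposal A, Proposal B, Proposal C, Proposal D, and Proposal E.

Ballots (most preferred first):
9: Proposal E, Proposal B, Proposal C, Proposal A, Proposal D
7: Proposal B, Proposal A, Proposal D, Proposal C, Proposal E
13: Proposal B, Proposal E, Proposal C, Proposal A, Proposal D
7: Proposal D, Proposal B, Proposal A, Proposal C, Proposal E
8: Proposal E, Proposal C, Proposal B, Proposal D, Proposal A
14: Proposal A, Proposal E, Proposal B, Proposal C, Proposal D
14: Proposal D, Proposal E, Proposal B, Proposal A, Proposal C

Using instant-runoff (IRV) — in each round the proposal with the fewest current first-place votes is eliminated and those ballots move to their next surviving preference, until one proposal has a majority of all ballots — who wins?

Proposal E

Round 1: Proposal A 14, Proposal B 20, Proposal C 0, Proposal D 21, Proposal E 17. Proposal C eliminated.
Round 2: Proposal A 14, Proposal B 20, Proposal D 21, Proposal E 17. Proposal A eliminated.
Round 3: Proposal B 20, Proposal D 21, Proposal E 31. Proposal B eliminated.
Round 4: Proposal D 28, Proposal E 44. Proposal E has a majority (≥37).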